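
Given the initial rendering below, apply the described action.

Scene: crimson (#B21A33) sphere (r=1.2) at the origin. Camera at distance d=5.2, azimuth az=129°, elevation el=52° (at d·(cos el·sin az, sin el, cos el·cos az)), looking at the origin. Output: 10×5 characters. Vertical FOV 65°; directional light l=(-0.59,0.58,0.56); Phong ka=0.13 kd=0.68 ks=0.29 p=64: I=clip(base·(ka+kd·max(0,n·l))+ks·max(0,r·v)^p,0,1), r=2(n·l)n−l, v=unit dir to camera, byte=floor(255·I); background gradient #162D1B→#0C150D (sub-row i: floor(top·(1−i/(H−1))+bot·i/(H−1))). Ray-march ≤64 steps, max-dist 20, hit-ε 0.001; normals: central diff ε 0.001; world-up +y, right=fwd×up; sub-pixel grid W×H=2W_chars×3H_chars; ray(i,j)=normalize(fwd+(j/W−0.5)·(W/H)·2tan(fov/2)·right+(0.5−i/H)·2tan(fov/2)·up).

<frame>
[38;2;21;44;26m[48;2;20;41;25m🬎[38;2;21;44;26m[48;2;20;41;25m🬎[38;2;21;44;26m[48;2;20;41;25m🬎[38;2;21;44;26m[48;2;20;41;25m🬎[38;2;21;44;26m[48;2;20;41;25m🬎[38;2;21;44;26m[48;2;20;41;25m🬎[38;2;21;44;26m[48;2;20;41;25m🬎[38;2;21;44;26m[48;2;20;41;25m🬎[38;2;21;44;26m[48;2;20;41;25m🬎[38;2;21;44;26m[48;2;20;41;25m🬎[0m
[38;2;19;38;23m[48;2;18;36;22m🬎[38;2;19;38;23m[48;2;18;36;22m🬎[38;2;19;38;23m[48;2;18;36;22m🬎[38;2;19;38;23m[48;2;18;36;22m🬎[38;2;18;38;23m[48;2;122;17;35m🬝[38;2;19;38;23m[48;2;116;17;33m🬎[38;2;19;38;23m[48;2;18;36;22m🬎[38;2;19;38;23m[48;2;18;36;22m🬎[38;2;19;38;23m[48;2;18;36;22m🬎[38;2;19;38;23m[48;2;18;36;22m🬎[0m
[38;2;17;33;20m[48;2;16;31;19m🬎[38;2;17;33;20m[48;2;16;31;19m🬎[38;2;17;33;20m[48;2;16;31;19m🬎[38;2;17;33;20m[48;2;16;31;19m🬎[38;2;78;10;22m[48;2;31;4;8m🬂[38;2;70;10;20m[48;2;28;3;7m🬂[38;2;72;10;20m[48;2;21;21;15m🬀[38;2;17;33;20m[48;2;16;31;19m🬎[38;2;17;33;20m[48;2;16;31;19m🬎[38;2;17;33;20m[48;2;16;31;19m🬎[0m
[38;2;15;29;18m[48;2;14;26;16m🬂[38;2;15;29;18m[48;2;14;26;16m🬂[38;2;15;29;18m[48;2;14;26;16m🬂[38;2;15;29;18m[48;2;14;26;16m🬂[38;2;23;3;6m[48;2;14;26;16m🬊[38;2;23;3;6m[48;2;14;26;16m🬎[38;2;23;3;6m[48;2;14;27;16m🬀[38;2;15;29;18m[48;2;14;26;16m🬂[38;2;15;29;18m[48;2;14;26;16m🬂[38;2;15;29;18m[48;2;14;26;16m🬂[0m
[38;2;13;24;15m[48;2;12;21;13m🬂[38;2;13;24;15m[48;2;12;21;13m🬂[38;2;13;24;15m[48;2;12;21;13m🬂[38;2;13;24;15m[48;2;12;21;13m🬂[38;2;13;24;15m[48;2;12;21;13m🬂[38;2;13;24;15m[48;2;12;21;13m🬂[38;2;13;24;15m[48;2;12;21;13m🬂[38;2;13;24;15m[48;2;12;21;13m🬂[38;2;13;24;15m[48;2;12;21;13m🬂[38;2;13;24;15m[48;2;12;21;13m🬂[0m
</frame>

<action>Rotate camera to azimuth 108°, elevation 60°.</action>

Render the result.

<frame>
[38;2;21;44;26m[48;2;20;41;25m🬎[38;2;21;44;26m[48;2;20;41;25m🬎[38;2;21;44;26m[48;2;20;41;25m🬎[38;2;21;44;26m[48;2;20;41;25m🬎[38;2;21;44;26m[48;2;20;41;25m🬎[38;2;21;44;26m[48;2;20;41;25m🬎[38;2;21;44;26m[48;2;20;41;25m🬎[38;2;21;44;26m[48;2;20;41;25m🬎[38;2;21;44;26m[48;2;20;41;25m🬎[38;2;21;44;26m[48;2;20;41;25m🬎[0m
[38;2;19;38;23m[48;2;18;36;22m🬎[38;2;19;38;23m[48;2;18;36;22m🬎[38;2;19;38;23m[48;2;18;36;22m🬎[38;2;19;38;23m[48;2;18;36;22m🬎[38;2;18;38;23m[48;2;136;19;39m🬝[38;2;19;38;23m[48;2;114;16;32m🬎[38;2;19;38;23m[48;2;18;36;22m🬎[38;2;19;38;23m[48;2;18;36;22m🬎[38;2;19;38;23m[48;2;18;36;22m🬎[38;2;19;38;23m[48;2;18;36;22m🬎[0m
[38;2;17;33;20m[48;2;16;31;19m🬎[38;2;17;33;20m[48;2;16;31;19m🬎[38;2;17;33;20m[48;2;16;31;19m🬎[38;2;17;33;20m[48;2;16;31;19m🬎[38;2;98;15;29m[48;2;48;6;13m🬆[38;2;71;10;20m[48;2;29;4;8m🬆[38;2;43;5;12m[48;2;18;25;16m🬄[38;2;17;33;20m[48;2;16;31;19m🬎[38;2;17;33;20m[48;2;16;31;19m🬎[38;2;17;33;20m[48;2;16;31;19m🬎[0m
[38;2;15;29;18m[48;2;14;26;16m🬂[38;2;15;29;18m[48;2;14;26;16m🬂[38;2;15;29;18m[48;2;14;26;16m🬂[38;2;15;29;18m[48;2;14;26;16m🬂[38;2;23;3;6m[48;2;14;26;16m🬊[38;2;23;3;6m[48;2;14;26;16m🬎[38;2;23;3;6m[48;2;14;27;16m🬀[38;2;15;29;18m[48;2;14;26;16m🬂[38;2;15;29;18m[48;2;14;26;16m🬂[38;2;15;29;18m[48;2;14;26;16m🬂[0m
[38;2;13;24;15m[48;2;12;21;13m🬂[38;2;13;24;15m[48;2;12;21;13m🬂[38;2;13;24;15m[48;2;12;21;13m🬂[38;2;13;24;15m[48;2;12;21;13m🬂[38;2;13;24;15m[48;2;12;21;13m🬂[38;2;13;24;15m[48;2;12;21;13m🬂[38;2;13;24;15m[48;2;12;21;13m🬂[38;2;13;24;15m[48;2;12;21;13m🬂[38;2;13;24;15m[48;2;12;21;13m🬂[38;2;13;24;15m[48;2;12;21;13m🬂[0m
</frame>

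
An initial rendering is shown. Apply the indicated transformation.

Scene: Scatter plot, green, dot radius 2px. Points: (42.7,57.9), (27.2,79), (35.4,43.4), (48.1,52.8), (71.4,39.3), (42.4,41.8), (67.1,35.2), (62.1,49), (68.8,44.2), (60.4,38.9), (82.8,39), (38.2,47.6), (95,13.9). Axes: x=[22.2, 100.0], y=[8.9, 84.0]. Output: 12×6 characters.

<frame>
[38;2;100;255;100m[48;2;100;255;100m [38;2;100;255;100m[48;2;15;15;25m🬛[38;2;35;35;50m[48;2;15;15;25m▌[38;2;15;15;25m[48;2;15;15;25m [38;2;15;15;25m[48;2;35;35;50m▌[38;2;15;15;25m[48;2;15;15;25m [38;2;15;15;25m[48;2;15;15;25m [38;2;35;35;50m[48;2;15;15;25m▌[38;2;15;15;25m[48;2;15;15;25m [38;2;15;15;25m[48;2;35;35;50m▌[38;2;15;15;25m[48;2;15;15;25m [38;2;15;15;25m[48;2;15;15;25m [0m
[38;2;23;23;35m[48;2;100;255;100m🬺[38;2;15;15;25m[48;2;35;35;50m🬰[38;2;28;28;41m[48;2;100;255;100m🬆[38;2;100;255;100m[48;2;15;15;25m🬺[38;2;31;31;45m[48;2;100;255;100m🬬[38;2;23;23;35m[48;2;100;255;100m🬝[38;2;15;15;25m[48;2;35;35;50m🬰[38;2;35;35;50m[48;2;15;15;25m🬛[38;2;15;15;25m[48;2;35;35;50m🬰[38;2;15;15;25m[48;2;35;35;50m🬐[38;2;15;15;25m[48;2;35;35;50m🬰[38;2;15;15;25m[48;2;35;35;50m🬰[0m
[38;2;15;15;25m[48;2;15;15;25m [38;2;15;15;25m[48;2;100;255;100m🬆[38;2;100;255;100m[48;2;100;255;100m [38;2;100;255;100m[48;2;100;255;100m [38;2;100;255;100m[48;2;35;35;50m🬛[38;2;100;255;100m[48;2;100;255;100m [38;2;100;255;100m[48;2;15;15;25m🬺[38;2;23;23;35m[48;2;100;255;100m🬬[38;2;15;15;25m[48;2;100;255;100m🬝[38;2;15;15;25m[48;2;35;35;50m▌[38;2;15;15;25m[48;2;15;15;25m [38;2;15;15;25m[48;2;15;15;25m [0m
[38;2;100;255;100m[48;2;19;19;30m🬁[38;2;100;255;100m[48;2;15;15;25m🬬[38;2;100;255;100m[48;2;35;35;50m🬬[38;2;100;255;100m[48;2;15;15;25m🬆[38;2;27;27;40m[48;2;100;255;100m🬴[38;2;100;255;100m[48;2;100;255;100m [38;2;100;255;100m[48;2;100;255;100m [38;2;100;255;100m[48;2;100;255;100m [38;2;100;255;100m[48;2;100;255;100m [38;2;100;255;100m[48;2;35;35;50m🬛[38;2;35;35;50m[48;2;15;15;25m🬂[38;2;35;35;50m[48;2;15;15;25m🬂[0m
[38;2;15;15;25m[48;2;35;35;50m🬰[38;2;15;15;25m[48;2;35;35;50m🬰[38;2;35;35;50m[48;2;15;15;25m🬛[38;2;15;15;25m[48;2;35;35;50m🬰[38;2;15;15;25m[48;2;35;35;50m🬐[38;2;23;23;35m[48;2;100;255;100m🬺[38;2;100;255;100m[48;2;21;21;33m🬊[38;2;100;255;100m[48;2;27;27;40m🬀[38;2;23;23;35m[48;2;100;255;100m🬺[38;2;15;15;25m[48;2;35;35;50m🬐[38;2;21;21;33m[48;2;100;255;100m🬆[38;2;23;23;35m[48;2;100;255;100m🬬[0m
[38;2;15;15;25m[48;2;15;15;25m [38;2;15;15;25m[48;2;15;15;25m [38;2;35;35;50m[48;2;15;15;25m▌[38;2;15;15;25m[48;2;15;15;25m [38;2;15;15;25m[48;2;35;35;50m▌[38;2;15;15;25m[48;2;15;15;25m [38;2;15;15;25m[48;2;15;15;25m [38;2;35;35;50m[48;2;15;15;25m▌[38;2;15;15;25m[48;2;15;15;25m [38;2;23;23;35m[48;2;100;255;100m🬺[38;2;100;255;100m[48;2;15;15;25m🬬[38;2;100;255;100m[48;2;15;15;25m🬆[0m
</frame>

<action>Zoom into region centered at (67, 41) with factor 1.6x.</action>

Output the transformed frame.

<frame>
[38;2;100;255;100m[48;2;15;15;25m🬺[38;2;15;15;25m[48;2;100;255;100m🬬[38;2;35;35;50m[48;2;15;15;25m▌[38;2;15;15;25m[48;2;15;15;25m [38;2;15;15;25m[48;2;35;35;50m▌[38;2;15;15;25m[48;2;15;15;25m [38;2;15;15;25m[48;2;15;15;25m [38;2;35;35;50m[48;2;15;15;25m▌[38;2;15;15;25m[48;2;15;15;25m [38;2;15;15;25m[48;2;35;35;50m▌[38;2;15;15;25m[48;2;15;15;25m [38;2;15;15;25m[48;2;15;15;25m [0m
[38;2;100;255;100m[48;2;15;15;25m🬬[38;2;100;255;100m[48;2;100;255;100m [38;2;27;27;40m[48;2;100;255;100m🬸[38;2;23;23;35m[48;2;100;255;100m🬝[38;2;15;15;25m[48;2;100;255;100m🬀[38;2;21;21;33m[48;2;100;255;100m🬊[38;2;23;23;35m[48;2;100;255;100m🬬[38;2;35;35;50m[48;2;15;15;25m🬛[38;2;15;15;25m[48;2;35;35;50m🬰[38;2;15;15;25m[48;2;35;35;50m🬐[38;2;15;15;25m[48;2;35;35;50m🬰[38;2;15;15;25m[48;2;35;35;50m🬰[0m
[38;2;100;255;100m[48;2;15;15;25m🬺[38;2;100;255;100m[48;2;15;15;25m🬐[38;2;35;35;50m[48;2;15;15;25m▌[38;2;15;15;25m[48;2;100;255;100m🬝[38;2;100;255;100m[48;2;100;255;100m [38;2;100;255;100m[48;2;15;15;25m🬬[38;2;100;255;100m[48;2;100;255;100m [38;2;20;20;31m[48;2;100;255;100m🬨[38;2;15;15;25m[48;2;100;255;100m🬝[38;2;28;28;41m[48;2;100;255;100m🬊[38;2;15;15;25m[48;2;15;15;25m [38;2;15;15;25m[48;2;15;15;25m [0m
[38;2;100;255;100m[48;2;15;15;25m🬆[38;2;35;35;50m[48;2;15;15;25m🬂[38;2;35;35;50m[48;2;15;15;25m🬕[38;2;100;255;100m[48;2;15;15;25m🬊[38;2;100;255;100m[48;2;35;35;50m🬝[38;2;100;255;100m[48;2;100;255;100m [38;2;100;255;100m[48;2;100;255;100m [38;2;100;255;100m[48;2;21;21;33m🬆[38;2;100;255;100m[48;2;15;15;25m🬊[38;2;100;255;100m[48;2;35;35;50m🬝[38;2;100;255;100m[48;2;19;19;30m🬀[38;2;35;35;50m[48;2;15;15;25m🬂[0m
[38;2;15;15;25m[48;2;35;35;50m🬰[38;2;15;15;25m[48;2;35;35;50m🬰[38;2;35;35;50m[48;2;15;15;25m🬛[38;2;15;15;25m[48;2;35;35;50m🬰[38;2;15;15;25m[48;2;35;35;50m🬐[38;2;23;23;35m[48;2;100;255;100m🬺[38;2;15;15;25m[48;2;35;35;50m🬰[38;2;35;35;50m[48;2;15;15;25m🬛[38;2;15;15;25m[48;2;35;35;50m🬰[38;2;15;15;25m[48;2;35;35;50m🬐[38;2;15;15;25m[48;2;35;35;50m🬰[38;2;15;15;25m[48;2;35;35;50m🬰[0m
[38;2;15;15;25m[48;2;15;15;25m [38;2;15;15;25m[48;2;15;15;25m [38;2;35;35;50m[48;2;15;15;25m▌[38;2;15;15;25m[48;2;15;15;25m [38;2;15;15;25m[48;2;35;35;50m▌[38;2;15;15;25m[48;2;15;15;25m [38;2;15;15;25m[48;2;15;15;25m [38;2;35;35;50m[48;2;15;15;25m▌[38;2;15;15;25m[48;2;15;15;25m [38;2;15;15;25m[48;2;35;35;50m▌[38;2;15;15;25m[48;2;15;15;25m [38;2;15;15;25m[48;2;15;15;25m [0m
</frame>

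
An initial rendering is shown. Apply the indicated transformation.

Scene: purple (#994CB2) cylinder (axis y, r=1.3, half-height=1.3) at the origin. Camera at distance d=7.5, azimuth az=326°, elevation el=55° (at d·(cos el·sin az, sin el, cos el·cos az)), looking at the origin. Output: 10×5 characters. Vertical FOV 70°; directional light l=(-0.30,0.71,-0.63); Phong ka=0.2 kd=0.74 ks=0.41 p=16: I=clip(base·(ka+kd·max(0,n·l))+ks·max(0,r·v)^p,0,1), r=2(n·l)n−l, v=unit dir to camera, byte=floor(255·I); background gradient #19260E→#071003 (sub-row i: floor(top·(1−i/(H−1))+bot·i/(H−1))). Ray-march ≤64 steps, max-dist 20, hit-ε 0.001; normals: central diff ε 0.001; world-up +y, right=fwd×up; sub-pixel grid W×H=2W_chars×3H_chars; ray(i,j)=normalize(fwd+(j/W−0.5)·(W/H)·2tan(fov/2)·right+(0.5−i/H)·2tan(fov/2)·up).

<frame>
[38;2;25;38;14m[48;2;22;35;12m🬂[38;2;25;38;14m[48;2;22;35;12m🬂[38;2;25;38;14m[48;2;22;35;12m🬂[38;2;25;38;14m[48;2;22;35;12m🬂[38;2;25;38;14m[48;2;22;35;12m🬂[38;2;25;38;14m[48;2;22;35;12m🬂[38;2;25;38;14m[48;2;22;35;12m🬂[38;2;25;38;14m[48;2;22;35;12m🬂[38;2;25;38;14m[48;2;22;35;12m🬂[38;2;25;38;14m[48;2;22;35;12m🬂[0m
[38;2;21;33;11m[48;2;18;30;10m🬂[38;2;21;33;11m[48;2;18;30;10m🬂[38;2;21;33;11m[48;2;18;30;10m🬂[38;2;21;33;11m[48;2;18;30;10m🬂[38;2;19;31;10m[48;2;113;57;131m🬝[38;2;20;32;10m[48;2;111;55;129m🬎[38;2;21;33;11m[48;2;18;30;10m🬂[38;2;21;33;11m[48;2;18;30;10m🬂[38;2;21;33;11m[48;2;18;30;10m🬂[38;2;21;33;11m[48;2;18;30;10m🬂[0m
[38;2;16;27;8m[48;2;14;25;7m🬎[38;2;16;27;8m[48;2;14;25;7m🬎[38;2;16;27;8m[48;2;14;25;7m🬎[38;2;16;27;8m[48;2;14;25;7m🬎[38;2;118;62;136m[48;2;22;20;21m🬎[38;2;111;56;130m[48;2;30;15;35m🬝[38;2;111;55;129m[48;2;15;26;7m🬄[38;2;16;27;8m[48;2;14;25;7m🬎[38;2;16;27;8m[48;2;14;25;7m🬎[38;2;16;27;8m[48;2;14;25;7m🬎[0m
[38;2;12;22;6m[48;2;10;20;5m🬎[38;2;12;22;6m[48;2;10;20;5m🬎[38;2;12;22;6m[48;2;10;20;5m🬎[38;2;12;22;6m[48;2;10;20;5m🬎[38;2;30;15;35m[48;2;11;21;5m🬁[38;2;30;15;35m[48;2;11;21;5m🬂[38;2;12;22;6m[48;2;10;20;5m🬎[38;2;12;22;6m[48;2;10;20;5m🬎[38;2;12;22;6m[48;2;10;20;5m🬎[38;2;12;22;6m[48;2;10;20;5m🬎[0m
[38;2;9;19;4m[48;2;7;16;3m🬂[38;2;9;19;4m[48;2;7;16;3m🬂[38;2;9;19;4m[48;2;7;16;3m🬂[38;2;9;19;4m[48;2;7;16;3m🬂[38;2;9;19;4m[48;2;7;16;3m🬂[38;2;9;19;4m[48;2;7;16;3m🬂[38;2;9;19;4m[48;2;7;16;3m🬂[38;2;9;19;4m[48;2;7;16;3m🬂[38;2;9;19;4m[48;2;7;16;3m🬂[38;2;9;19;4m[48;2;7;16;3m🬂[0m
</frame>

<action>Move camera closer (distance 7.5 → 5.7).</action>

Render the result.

<frame>
[38;2;25;38;14m[48;2;22;35;12m🬂[38;2;25;38;14m[48;2;22;35;12m🬂[38;2;25;38;14m[48;2;22;35;12m🬂[38;2;25;38;14m[48;2;22;35;12m🬂[38;2;25;38;14m[48;2;22;35;12m🬂[38;2;25;38;14m[48;2;22;35;12m🬂[38;2;25;38;14m[48;2;22;35;12m🬂[38;2;25;38;14m[48;2;22;35;12m🬂[38;2;25;38;14m[48;2;22;35;12m🬂[38;2;25;38;14m[48;2;22;35;12m🬂[0m
[38;2;21;33;11m[48;2;18;30;10m🬂[38;2;21;33;11m[48;2;18;30;10m🬂[38;2;21;33;11m[48;2;18;30;10m🬂[38;2;21;33;11m[48;2;18;30;10m🬂[38;2;20;32;10m[48;2;114;58;132m🬎[38;2;111;55;129m[48;2;20;32;10m🬱[38;2;111;55;129m[48;2;19;31;10m🬏[38;2;21;33;11m[48;2;18;30;10m🬂[38;2;21;33;11m[48;2;18;30;10m🬂[38;2;21;33;11m[48;2;18;30;10m🬂[0m
[38;2;16;27;8m[48;2;14;25;7m🬎[38;2;16;27;8m[48;2;14;25;7m🬎[38;2;16;27;8m[48;2;14;25;7m🬎[38;2;128;72;146m[48;2;15;26;7m🬁[38;2;117;62;136m[48;2;39;19;45m🬬[38;2;111;55;129m[48;2;112;57;131m🬨[38;2;111;55;129m[48;2;20;22;16m🬆[38;2;16;27;8m[48;2;14;25;7m🬎[38;2;16;27;8m[48;2;14;25;7m🬎[38;2;16;27;8m[48;2;14;25;7m🬎[0m
[38;2;12;22;6m[48;2;10;20;5m🬎[38;2;12;22;6m[48;2;10;20;5m🬎[38;2;12;22;6m[48;2;10;20;5m🬎[38;2;12;22;6m[48;2;10;20;5m🬎[38;2;55;27;64m[48;2;18;18;17m🬀[38;2;30;15;35m[48;2;10;20;5m🬎[38;2;30;15;35m[48;2;11;21;5m🬀[38;2;12;22;6m[48;2;10;20;5m🬎[38;2;12;22;6m[48;2;10;20;5m🬎[38;2;12;22;6m[48;2;10;20;5m🬎[0m
[38;2;9;19;4m[48;2;7;16;3m🬂[38;2;9;19;4m[48;2;7;16;3m🬂[38;2;9;19;4m[48;2;7;16;3m🬂[38;2;9;19;4m[48;2;7;16;3m🬂[38;2;9;19;4m[48;2;7;16;3m🬂[38;2;9;19;4m[48;2;7;16;3m🬂[38;2;9;19;4m[48;2;7;16;3m🬂[38;2;9;19;4m[48;2;7;16;3m🬂[38;2;9;19;4m[48;2;7;16;3m🬂[38;2;9;19;4m[48;2;7;16;3m🬂[0m
</frame>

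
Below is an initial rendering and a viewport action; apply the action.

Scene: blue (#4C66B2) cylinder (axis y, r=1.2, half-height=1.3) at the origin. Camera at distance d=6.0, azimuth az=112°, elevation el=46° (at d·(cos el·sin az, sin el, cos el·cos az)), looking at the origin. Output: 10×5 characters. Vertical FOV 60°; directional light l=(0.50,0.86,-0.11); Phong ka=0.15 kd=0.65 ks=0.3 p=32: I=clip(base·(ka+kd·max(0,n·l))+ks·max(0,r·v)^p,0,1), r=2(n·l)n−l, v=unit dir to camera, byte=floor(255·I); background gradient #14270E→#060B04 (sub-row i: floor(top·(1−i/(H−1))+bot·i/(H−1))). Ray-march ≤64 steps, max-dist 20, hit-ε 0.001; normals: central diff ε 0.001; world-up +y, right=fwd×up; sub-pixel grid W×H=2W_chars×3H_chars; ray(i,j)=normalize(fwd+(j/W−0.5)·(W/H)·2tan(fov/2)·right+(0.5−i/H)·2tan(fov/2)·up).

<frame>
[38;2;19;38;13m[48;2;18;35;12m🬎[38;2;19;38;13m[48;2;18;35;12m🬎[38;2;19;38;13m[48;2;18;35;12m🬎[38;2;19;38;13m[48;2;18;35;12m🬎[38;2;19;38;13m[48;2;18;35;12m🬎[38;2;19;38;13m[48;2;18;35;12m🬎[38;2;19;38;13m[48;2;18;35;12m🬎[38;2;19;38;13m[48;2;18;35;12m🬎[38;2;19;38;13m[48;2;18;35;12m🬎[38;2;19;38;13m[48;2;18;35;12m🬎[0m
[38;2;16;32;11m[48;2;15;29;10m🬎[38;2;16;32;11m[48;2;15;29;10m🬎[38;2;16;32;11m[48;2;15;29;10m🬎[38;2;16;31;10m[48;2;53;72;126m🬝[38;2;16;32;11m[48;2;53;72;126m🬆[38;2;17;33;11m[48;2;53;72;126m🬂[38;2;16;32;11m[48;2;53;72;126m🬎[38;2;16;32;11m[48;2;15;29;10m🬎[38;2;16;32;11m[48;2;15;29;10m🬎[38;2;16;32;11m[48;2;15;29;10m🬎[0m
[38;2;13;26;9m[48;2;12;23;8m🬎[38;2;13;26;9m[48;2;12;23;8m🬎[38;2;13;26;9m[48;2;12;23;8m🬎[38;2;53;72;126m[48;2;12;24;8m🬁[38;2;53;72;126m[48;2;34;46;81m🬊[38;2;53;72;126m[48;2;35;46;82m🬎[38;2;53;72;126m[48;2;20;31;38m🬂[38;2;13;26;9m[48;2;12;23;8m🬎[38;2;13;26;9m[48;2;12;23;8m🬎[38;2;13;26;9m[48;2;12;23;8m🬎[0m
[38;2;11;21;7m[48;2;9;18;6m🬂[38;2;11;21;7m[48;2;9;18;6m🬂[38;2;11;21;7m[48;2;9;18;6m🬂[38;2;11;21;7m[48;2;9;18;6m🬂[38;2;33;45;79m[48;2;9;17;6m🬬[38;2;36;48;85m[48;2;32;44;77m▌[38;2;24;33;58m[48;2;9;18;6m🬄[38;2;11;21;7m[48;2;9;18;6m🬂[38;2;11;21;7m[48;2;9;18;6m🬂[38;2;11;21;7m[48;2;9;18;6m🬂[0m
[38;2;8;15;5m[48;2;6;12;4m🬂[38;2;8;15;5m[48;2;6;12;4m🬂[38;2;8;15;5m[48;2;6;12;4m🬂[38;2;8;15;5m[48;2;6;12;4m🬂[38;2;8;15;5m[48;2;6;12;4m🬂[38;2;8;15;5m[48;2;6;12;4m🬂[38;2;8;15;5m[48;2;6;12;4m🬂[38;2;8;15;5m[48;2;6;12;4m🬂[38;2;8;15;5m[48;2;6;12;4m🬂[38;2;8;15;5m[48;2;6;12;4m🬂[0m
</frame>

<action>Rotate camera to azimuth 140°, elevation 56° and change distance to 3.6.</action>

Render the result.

<frame>
[38;2;19;38;13m[48;2;18;35;12m🬎[38;2;19;38;13m[48;2;18;35;12m🬎[38;2;19;38;13m[48;2;18;35;12m🬎[38;2;19;38;13m[48;2;53;72;126m🬎[38;2;20;39;14m[48;2;53;72;126m🬂[38;2;20;39;14m[48;2;53;72;126m🬂[38;2;53;72;126m[48;2;19;38;13m🬱[38;2;53;72;126m[48;2;19;37;13m🬏[38;2;19;38;13m[48;2;18;35;12m🬎[38;2;19;38;13m[48;2;18;35;12m🬎[0m
[38;2;16;32;11m[48;2;15;29;10m🬎[38;2;16;32;11m[48;2;15;29;10m🬎[38;2;17;33;11m[48;2;53;72;126m🬀[38;2;53;72;126m[48;2;53;72;126m [38;2;53;72;126m[48;2;53;72;126m [38;2;53;72;126m[48;2;53;72;126m [38;2;53;72;126m[48;2;53;72;126m [38;2;53;72;126m[48;2;53;72;126m [38;2;53;72;126m[48;2;16;31;10m🬓[38;2;16;32;11m[48;2;15;29;10m🬎[0m
[38;2;13;26;9m[48;2;12;23;8m🬎[38;2;13;26;9m[48;2;12;23;8m🬎[38;2;48;66;115m[48;2;12;24;8m🬨[38;2;53;72;126m[48;2;53;72;126m [38;2;53;72;126m[48;2;53;72;126m [38;2;53;72;126m[48;2;53;72;126m [38;2;53;72;126m[48;2;53;72;126m [38;2;53;72;126m[48;2;14;19;34m🬝[38;2;53;72;126m[48;2;12;24;8m🬀[38;2;13;26;9m[48;2;12;23;8m🬎[0m
[38;2;11;21;7m[48;2;9;18;6m🬂[38;2;11;21;7m[48;2;9;18;6m🬂[38;2;11;21;7m[48;2;9;18;6m🬂[38;2;35;48;84m[48;2;9;18;6m🬨[38;2;53;72;126m[48;2;33;45;79m🬂[38;2;53;72;126m[48;2;29;40;70m🬂[38;2;53;72;126m[48;2;23;30;53m🬀[38;2;19;25;44m[48;2;9;18;6m🬀[38;2;11;21;7m[48;2;9;18;6m🬂[38;2;11;21;7m[48;2;9;18;6m🬂[0m
[38;2;8;15;5m[48;2;6;12;4m🬂[38;2;8;15;5m[48;2;6;12;4m🬂[38;2;8;15;5m[48;2;6;12;4m🬂[38;2;8;15;5m[48;2;6;12;4m🬂[38;2;35;46;81m[48;2;6;12;4m🬂[38;2;30;40;70m[48;2;6;11;4m🬆[38;2;22;30;52m[48;2;6;12;4m🬀[38;2;8;15;5m[48;2;6;12;4m🬂[38;2;8;15;5m[48;2;6;12;4m🬂[38;2;8;15;5m[48;2;6;12;4m🬂[0m
</frame>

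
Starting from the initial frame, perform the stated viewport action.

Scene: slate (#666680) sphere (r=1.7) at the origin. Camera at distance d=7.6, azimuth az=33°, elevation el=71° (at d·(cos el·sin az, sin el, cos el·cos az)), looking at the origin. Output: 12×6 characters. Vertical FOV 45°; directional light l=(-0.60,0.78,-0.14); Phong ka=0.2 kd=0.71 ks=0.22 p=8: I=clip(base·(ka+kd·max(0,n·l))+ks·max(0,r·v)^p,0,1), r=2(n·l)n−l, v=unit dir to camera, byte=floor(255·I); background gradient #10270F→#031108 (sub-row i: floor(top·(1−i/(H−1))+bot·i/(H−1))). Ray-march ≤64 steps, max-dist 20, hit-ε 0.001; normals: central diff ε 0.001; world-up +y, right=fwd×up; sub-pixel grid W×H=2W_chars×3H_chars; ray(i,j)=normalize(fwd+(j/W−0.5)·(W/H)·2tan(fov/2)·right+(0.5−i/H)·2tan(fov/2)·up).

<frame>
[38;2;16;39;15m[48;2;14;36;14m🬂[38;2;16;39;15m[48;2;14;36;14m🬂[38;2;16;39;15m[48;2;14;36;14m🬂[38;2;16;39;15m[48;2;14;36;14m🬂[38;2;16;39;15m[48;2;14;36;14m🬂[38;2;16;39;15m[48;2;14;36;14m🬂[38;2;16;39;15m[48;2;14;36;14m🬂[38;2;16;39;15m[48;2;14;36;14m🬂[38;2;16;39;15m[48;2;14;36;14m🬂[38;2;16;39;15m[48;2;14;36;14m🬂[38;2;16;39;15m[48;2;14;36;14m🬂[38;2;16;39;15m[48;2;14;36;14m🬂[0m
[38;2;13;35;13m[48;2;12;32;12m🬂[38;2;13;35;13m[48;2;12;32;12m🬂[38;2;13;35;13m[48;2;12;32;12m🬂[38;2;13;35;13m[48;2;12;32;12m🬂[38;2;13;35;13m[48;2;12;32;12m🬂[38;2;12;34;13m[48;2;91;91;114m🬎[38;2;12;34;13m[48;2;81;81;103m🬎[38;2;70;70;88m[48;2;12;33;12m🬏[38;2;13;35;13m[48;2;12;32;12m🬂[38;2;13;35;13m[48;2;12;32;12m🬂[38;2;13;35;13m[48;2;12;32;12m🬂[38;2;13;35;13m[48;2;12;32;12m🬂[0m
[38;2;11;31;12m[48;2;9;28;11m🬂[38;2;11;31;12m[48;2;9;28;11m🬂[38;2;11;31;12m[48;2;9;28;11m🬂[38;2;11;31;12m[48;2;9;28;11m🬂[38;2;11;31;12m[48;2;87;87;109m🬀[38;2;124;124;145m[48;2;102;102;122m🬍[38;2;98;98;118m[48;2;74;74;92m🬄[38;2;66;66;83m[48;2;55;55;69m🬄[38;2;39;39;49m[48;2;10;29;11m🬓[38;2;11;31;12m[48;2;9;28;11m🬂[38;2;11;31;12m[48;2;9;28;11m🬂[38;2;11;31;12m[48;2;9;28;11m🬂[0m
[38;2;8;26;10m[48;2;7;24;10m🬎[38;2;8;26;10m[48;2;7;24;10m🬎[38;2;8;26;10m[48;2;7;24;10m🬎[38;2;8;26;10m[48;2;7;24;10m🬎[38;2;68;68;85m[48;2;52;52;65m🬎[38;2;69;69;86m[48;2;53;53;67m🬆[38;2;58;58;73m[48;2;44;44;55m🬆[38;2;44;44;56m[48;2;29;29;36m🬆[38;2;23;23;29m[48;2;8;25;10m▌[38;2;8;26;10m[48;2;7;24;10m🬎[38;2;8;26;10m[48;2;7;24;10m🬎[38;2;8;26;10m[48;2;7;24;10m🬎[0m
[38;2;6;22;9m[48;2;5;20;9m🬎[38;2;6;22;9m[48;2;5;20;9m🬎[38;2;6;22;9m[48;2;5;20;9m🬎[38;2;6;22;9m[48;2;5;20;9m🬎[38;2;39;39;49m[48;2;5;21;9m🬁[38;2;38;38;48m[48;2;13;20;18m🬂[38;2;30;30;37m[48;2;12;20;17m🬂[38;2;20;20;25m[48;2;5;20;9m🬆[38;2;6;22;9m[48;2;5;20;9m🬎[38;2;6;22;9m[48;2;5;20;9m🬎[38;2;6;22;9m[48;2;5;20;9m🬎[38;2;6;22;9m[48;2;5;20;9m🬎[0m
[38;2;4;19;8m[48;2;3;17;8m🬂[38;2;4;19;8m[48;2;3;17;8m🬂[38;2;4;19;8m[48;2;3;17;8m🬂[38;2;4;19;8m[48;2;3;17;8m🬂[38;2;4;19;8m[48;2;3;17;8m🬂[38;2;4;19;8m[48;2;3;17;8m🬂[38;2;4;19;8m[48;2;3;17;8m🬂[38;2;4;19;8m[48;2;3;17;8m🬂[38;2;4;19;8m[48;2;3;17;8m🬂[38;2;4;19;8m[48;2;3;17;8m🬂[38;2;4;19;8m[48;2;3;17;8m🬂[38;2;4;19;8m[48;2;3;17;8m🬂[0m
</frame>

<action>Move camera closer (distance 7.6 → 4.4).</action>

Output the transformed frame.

<frame>
[38;2;16;39;15m[48;2;14;36;14m🬂[38;2;16;39;15m[48;2;14;36;14m🬂[38;2;16;39;15m[48;2;14;36;14m🬂[38;2;15;37;14m[48;2;92;92;115m🬝[38;2;16;39;15m[48;2;91;91;114m🬂[38;2;16;39;15m[48;2;89;89;111m🬀[38;2;81;81;101m[48;2;85;85;106m▐[38;2;16;39;15m[48;2;76;76;95m🬂[38;2;15;38;14m[48;2;67;67;84m🬊[38;2;16;39;15m[48;2;14;36;14m🬂[38;2;16;39;15m[48;2;14;36;14m🬂[38;2;16;39;15m[48;2;14;36;14m🬂[0m
[38;2;13;35;13m[48;2;12;32;12m🬂[38;2;13;35;13m[48;2;12;32;12m🬂[38;2;12;34;13m[48;2;86;86;108m🬆[38;2;90;90;113m[48;2;99;99;121m🬕[38;2;104;104;126m[48;2;125;125;147m🬆[38;2;109;109;129m[48;2;125;125;145m🬊[38;2;97;97;117m[48;2;83;83;103m▌[38;2;75;75;93m[48;2;70;70;88m▌[38;2;66;66;83m[48;2;62;62;78m▌[38;2;53;53;67m[48;2;13;35;13m🬺[38;2;38;38;48m[48;2;12;33;12m🬏[38;2;13;35;13m[48;2;12;32;12m🬂[0m
[38;2;11;31;12m[48;2;9;28;11m🬂[38;2;10;29;11m[48;2;72;72;91m🬝[38;2;82;82;103m[48;2;77;77;97m🬊[38;2;97;97;117m[48;2;83;83;103m🬉[38;2;115;115;135m[48;2;91;91;110m🬊[38;2;109;109;128m[48;2;82;82;101m🬆[38;2;82;82;100m[48;2;68;68;85m🬆[38;2;66;66;83m[48;2;60;60;76m🬆[38;2;58;58;74m[48;2;53;53;67m🬆[38;2;51;51;65m[48;2;45;45;56m🬄[38;2;36;36;46m[48;2;13;26;16m▌[38;2;11;31;12m[48;2;9;28;11m🬂[0m
[38;2;8;26;10m[48;2;7;24;10m🬎[38;2;65;65;82m[48;2;7;25;10m🬉[38;2;71;71;89m[48;2;65;65;81m🬊[38;2;73;73;92m[48;2;65;65;82m🬂[38;2;73;73;91m[48;2;64;64;80m🬂[38;2;67;67;84m[48;2;59;59;74m🬆[38;2;61;61;76m[48;2;55;55;68m🬆[38;2;55;55;70m[48;2;49;49;62m🬆[38;2;49;49;61m[48;2;42;42;53m🬆[38;2;40;40;50m[48;2;32;32;40m🬆[38;2;23;23;29m[48;2;7;24;10m🬝[38;2;8;26;10m[48;2;7;24;10m🬎[0m
[38;2;6;22;9m[48;2;5;20;9m🬎[38;2;6;22;9m[48;2;5;20;9m🬎[38;2;52;52;65m[48;2;5;20;9m🬬[38;2;56;56;70m[48;2;47;47;59m🬎[38;2;56;56;70m[48;2;48;48;60m🬆[38;2;52;52;66m[48;2;45;45;57m🬆[38;2;48;48;61m[48;2;41;41;51m🬆[38;2;43;43;53m[48;2;35;35;43m🬆[38;2;36;36;45m[48;2;26;26;33m🬆[38;2;29;29;37m[48;2;21;21;26m🬀[38;2;20;20;25m[48;2;5;21;9m🬄[38;2;6;22;9m[48;2;5;20;9m🬎[0m
[38;2;4;19;8m[48;2;3;17;8m🬂[38;2;4;19;8m[48;2;3;17;8m🬂[38;2;4;19;8m[48;2;3;17;8m🬂[38;2;36;36;46m[48;2;3;17;8m🬊[38;2;36;36;45m[48;2;20;20;26m🬎[38;2;34;34;43m[48;2;20;20;26m🬎[38;2;33;33;42m[48;2;23;23;29m🬂[38;2;27;27;34m[48;2;20;20;25m🬂[38;2;20;20;25m[48;2;3;17;8m🬝[38;2;20;20;25m[48;2;3;17;8m🬀[38;2;4;19;8m[48;2;3;17;8m🬂[38;2;4;19;8m[48;2;3;17;8m🬂[0m
</frame>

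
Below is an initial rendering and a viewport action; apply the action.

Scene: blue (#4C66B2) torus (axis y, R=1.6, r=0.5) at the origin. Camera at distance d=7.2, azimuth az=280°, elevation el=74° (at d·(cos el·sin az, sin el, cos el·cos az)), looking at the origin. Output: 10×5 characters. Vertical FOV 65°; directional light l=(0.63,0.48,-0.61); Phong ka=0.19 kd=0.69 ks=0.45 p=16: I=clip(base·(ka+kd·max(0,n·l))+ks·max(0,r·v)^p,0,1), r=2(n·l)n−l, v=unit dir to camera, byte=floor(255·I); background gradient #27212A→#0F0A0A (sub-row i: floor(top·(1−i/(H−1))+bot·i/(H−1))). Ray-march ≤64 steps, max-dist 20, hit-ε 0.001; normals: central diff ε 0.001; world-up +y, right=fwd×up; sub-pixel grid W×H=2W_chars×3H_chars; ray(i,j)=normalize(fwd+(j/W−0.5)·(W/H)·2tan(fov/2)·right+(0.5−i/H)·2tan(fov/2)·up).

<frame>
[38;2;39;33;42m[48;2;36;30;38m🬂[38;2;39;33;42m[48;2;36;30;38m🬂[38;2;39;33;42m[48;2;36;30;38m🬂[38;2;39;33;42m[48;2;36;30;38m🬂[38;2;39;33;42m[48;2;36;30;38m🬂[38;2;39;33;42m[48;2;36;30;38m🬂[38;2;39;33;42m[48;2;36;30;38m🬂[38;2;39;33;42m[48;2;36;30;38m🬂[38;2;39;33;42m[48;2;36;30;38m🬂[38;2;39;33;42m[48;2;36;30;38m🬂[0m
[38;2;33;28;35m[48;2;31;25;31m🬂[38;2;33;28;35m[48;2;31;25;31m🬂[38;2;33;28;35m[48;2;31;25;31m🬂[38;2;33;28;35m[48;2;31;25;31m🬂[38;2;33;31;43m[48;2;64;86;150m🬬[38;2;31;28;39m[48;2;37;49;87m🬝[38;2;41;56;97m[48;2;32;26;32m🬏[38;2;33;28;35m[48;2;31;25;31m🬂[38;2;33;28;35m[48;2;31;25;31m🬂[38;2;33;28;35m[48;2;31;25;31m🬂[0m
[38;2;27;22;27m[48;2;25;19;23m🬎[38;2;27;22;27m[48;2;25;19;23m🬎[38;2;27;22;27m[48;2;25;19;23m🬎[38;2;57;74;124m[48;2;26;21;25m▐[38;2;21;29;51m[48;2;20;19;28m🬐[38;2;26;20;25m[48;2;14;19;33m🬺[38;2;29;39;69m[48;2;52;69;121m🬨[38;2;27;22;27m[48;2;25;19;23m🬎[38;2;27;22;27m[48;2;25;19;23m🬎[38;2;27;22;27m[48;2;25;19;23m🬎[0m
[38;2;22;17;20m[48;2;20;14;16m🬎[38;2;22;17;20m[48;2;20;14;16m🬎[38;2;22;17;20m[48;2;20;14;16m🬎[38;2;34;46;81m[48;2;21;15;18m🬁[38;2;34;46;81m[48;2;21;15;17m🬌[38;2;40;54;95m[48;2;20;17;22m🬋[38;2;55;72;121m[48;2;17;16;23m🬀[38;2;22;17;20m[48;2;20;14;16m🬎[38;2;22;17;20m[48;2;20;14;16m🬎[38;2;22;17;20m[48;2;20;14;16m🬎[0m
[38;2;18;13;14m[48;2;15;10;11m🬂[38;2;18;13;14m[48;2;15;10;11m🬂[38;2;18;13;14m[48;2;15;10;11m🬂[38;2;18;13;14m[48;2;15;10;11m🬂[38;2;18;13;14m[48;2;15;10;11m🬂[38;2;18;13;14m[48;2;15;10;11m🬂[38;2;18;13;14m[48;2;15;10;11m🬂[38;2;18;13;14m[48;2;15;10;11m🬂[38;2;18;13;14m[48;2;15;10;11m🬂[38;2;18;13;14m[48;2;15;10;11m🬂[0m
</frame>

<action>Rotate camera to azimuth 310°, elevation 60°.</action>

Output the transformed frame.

<frame>
[38;2;39;33;42m[48;2;36;30;38m🬂[38;2;39;33;42m[48;2;36;30;38m🬂[38;2;39;33;42m[48;2;36;30;38m🬂[38;2;39;33;42m[48;2;36;30;38m🬂[38;2;39;33;42m[48;2;36;30;38m🬂[38;2;39;33;42m[48;2;36;30;38m🬂[38;2;39;33;42m[48;2;36;30;38m🬂[38;2;39;33;42m[48;2;36;30;38m🬂[38;2;39;33;42m[48;2;36;30;38m🬂[38;2;39;33;42m[48;2;36;30;38m🬂[0m
[38;2;33;28;35m[48;2;31;25;31m🬂[38;2;33;28;35m[48;2;31;25;31m🬂[38;2;33;28;35m[48;2;31;25;31m🬂[38;2;33;28;35m[48;2;31;25;31m🬂[38;2;32;26;32m[48;2;150;166;213m🬝[38;2;36;34;46m[48;2;119;135;182m🬝[38;2;33;28;35m[48;2;31;25;31m🬂[38;2;33;28;35m[48;2;31;25;31m🬂[38;2;33;28;35m[48;2;31;25;31m🬂[38;2;33;28;35m[48;2;31;25;31m🬂[0m
[38;2;27;22;27m[48;2;25;19;23m🬎[38;2;27;22;27m[48;2;25;19;23m🬎[38;2;27;22;27m[48;2;25;19;23m🬎[38;2;37;50;87m[48;2;27;21;26m🬦[38;2;36;49;86m[48;2;22;22;33m🬐[38;2;14;19;33m[48;2;26;20;24m🬂[38;2;27;29;46m[48;2;37;50;88m🬅[38;2;27;22;27m[48;2;25;19;23m🬎[38;2;27;22;27m[48;2;25;19;23m🬎[38;2;27;22;27m[48;2;25;19;23m🬎[0m
[38;2;22;17;20m[48;2;20;14;16m🬎[38;2;22;17;20m[48;2;20;14;16m🬎[38;2;22;17;20m[48;2;20;14;16m🬎[38;2;14;19;33m[48;2;21;15;18m🬁[38;2;51;69;119m[48;2;18;18;28m🬂[38;2;62;84;146m[48;2;20;22;35m🬁[38;2;42;56;96m[48;2;17;16;23m🬀[38;2;22;17;20m[48;2;20;14;16m🬎[38;2;22;17;20m[48;2;20;14;16m🬎[38;2;22;17;20m[48;2;20;14;16m🬎[0m
[38;2;18;13;14m[48;2;15;10;11m🬂[38;2;18;13;14m[48;2;15;10;11m🬂[38;2;18;13;14m[48;2;15;10;11m🬂[38;2;18;13;14m[48;2;15;10;11m🬂[38;2;18;13;14m[48;2;15;10;11m🬂[38;2;18;13;14m[48;2;15;10;11m🬂[38;2;18;13;14m[48;2;15;10;11m🬂[38;2;18;13;14m[48;2;15;10;11m🬂[38;2;18;13;14m[48;2;15;10;11m🬂[38;2;18;13;14m[48;2;15;10;11m🬂[0m
</frame>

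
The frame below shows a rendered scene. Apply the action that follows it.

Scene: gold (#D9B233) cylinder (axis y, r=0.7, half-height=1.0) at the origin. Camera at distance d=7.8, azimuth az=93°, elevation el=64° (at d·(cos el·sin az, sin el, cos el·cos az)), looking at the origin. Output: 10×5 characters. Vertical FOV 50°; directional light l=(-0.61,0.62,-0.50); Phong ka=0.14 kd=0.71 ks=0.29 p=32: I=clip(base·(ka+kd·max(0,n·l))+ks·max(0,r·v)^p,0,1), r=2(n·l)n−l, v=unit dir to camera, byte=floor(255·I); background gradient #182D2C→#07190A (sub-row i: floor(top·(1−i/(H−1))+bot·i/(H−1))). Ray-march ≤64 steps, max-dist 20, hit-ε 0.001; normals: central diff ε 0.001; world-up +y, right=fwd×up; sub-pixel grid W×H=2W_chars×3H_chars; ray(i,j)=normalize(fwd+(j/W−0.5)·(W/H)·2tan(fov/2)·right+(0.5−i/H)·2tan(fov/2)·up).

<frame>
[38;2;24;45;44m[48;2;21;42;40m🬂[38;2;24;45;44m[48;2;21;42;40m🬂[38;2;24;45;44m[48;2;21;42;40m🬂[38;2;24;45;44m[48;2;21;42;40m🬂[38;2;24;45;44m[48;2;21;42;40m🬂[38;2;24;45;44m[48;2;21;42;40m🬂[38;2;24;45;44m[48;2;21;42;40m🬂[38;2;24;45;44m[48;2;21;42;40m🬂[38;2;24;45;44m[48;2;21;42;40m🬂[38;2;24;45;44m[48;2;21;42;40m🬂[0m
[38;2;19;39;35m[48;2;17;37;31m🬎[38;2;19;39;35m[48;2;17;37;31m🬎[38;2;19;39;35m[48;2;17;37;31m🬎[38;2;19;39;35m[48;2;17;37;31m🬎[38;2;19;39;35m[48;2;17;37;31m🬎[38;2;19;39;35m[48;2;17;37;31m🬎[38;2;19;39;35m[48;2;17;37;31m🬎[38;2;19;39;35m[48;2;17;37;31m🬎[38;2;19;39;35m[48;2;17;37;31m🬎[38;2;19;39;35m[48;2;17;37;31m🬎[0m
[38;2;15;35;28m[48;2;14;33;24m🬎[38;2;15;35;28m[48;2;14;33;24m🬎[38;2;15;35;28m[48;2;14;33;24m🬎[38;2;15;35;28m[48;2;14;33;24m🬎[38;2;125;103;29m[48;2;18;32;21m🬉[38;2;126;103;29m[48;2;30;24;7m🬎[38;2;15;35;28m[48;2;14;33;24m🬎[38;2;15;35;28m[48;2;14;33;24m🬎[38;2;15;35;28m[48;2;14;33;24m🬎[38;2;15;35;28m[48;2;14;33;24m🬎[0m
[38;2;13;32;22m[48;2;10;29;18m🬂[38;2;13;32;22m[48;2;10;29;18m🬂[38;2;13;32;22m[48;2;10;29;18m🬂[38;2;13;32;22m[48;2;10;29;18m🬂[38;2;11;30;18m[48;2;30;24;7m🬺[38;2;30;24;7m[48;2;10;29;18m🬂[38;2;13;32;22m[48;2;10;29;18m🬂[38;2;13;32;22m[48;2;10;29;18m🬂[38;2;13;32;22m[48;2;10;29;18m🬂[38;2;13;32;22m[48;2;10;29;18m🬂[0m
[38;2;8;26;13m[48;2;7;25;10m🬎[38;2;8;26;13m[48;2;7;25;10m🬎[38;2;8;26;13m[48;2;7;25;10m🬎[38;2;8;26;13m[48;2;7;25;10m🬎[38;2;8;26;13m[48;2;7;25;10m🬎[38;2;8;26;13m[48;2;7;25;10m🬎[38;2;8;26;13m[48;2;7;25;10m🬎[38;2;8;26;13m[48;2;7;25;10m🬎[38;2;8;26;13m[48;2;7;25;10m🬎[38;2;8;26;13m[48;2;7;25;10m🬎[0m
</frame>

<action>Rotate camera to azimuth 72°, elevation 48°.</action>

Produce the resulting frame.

<frame>
[38;2;24;45;44m[48;2;21;42;40m🬂[38;2;24;45;44m[48;2;21;42;40m🬂[38;2;24;45;44m[48;2;21;42;40m🬂[38;2;24;45;44m[48;2;21;42;40m🬂[38;2;24;45;44m[48;2;21;42;40m🬂[38;2;24;45;44m[48;2;21;42;40m🬂[38;2;24;45;44m[48;2;21;42;40m🬂[38;2;24;45;44m[48;2;21;42;40m🬂[38;2;24;45;44m[48;2;21;42;40m🬂[38;2;24;45;44m[48;2;21;42;40m🬂[0m
[38;2;19;39;35m[48;2;17;37;31m🬎[38;2;19;39;35m[48;2;17;37;31m🬎[38;2;19;39;35m[48;2;17;37;31m🬎[38;2;19;39;35m[48;2;17;37;31m🬎[38;2;19;39;35m[48;2;17;37;31m🬎[38;2;146;124;50m[48;2;19;39;34m🬏[38;2;19;39;35m[48;2;17;37;31m🬎[38;2;19;39;35m[48;2;17;37;31m🬎[38;2;19;39;35m[48;2;17;37;31m🬎[38;2;19;39;35m[48;2;17;37;31m🬎[0m
[38;2;15;35;28m[48;2;14;33;24m🬎[38;2;15;35;28m[48;2;14;33;24m🬎[38;2;15;35;28m[48;2;14;33;24m🬎[38;2;15;35;28m[48;2;14;33;24m🬎[38;2;136;113;40m[48;2;21;30;18m🬁[38;2;149;126;53m[48;2;30;24;7m🬆[38;2;15;35;28m[48;2;14;33;24m🬎[38;2;15;35;28m[48;2;14;33;24m🬎[38;2;15;35;28m[48;2;14;33;24m🬎[38;2;15;35;28m[48;2;14;33;24m🬎[0m
[38;2;13;32;22m[48;2;10;29;18m🬂[38;2;13;32;22m[48;2;10;29;18m🬂[38;2;13;32;22m[48;2;10;29;18m🬂[38;2;13;32;22m[48;2;10;29;18m🬂[38;2;11;30;18m[48;2;30;24;7m🬺[38;2;30;24;7m[48;2;10;29;18m🬂[38;2;13;32;22m[48;2;10;29;18m🬂[38;2;13;32;22m[48;2;10;29;18m🬂[38;2;13;32;22m[48;2;10;29;18m🬂[38;2;13;32;22m[48;2;10;29;18m🬂[0m
[38;2;8;26;13m[48;2;7;25;10m🬎[38;2;8;26;13m[48;2;7;25;10m🬎[38;2;8;26;13m[48;2;7;25;10m🬎[38;2;8;26;13m[48;2;7;25;10m🬎[38;2;8;26;13m[48;2;7;25;10m🬎[38;2;8;26;13m[48;2;7;25;10m🬎[38;2;8;26;13m[48;2;7;25;10m🬎[38;2;8;26;13m[48;2;7;25;10m🬎[38;2;8;26;13m[48;2;7;25;10m🬎[38;2;8;26;13m[48;2;7;25;10m🬎[0m
</frame>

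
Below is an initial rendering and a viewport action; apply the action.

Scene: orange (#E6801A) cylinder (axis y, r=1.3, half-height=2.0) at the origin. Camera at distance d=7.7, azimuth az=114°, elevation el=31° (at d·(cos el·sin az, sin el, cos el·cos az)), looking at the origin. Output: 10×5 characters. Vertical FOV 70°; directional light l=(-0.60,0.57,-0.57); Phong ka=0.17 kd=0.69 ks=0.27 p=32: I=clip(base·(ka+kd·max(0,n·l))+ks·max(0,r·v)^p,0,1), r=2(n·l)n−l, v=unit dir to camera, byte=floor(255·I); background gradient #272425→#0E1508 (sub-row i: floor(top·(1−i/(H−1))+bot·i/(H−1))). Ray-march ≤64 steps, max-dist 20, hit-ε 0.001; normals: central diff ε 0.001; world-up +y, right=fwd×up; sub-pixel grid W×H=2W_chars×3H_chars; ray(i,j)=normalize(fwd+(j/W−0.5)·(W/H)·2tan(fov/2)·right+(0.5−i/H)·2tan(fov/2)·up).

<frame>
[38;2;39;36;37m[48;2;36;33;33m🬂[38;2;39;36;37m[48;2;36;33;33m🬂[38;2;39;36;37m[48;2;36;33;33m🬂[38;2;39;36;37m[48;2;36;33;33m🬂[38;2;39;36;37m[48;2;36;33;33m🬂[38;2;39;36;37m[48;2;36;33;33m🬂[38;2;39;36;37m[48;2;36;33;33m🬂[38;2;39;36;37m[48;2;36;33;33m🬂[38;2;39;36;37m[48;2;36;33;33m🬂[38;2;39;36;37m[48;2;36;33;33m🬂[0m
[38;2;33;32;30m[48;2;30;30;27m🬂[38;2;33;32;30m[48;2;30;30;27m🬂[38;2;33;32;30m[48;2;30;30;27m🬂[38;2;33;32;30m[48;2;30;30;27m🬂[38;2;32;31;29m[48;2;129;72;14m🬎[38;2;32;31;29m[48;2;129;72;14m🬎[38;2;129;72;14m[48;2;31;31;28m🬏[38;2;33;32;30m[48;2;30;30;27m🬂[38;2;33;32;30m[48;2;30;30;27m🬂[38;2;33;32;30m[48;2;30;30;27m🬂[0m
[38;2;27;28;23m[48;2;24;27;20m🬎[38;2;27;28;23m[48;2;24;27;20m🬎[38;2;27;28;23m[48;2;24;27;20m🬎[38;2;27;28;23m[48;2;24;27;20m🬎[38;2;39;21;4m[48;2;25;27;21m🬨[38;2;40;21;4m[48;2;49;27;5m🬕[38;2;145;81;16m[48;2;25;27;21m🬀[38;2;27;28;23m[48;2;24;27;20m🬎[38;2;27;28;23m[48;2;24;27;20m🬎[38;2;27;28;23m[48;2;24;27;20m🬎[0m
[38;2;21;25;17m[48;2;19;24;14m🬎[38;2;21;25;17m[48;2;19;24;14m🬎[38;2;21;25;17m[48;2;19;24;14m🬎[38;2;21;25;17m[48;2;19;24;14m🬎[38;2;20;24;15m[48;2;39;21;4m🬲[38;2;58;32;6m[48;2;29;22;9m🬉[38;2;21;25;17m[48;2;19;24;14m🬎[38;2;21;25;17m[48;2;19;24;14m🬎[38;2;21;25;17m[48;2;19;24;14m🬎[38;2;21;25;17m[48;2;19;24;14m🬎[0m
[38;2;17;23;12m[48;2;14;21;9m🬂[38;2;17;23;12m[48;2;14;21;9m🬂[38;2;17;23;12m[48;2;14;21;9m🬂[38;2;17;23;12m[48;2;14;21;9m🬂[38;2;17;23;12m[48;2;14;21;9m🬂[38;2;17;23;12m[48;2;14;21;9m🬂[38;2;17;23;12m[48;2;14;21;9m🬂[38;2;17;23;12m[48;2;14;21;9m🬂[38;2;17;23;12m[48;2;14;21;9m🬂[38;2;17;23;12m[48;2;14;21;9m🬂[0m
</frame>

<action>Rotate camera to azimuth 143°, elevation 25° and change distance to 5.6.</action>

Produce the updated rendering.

<frame>
[38;2;39;36;37m[48;2;36;33;33m🬂[38;2;39;36;37m[48;2;36;33;33m🬂[38;2;39;36;37m[48;2;36;33;33m🬂[38;2;39;36;37m[48;2;36;33;33m🬂[38;2;39;36;37m[48;2;36;33;33m🬂[38;2;39;36;37m[48;2;36;33;33m🬂[38;2;39;36;37m[48;2;36;33;33m🬂[38;2;39;36;37m[48;2;36;33;33m🬂[38;2;39;36;37m[48;2;36;33;33m🬂[38;2;39;36;37m[48;2;36;33;33m🬂[0m
[38;2;33;32;30m[48;2;30;30;27m🬂[38;2;33;32;30m[48;2;30;30;27m🬂[38;2;33;32;30m[48;2;30;30;27m🬂[38;2;33;32;30m[48;2;30;30;27m🬂[38;2;33;32;30m[48;2;39;21;4m🬂[38;2;43;31;18m[48;2;88;48;9m🬕[38;2;124;69;13m[48;2;31;31;28m🬓[38;2;33;32;30m[48;2;30;30;27m🬂[38;2;33;32;30m[48;2;30;30;27m🬂[38;2;33;32;30m[48;2;30;30;27m🬂[0m
[38;2;27;28;23m[48;2;24;27;20m🬎[38;2;27;28;23m[48;2;24;27;20m🬎[38;2;27;28;23m[48;2;24;27;20m🬎[38;2;27;28;23m[48;2;24;27;20m🬎[38;2;39;21;4m[48;2;39;21;4m [38;2;54;30;6m[48;2;91;51;10m▌[38;2;132;73;14m[48;2;26;28;22m▌[38;2;27;28;23m[48;2;24;27;20m🬎[38;2;27;28;23m[48;2;24;27;20m🬎[38;2;27;28;23m[48;2;24;27;20m🬎[0m
[38;2;21;25;17m[48;2;19;24;14m🬎[38;2;21;25;17m[48;2;19;24;14m🬎[38;2;21;25;17m[48;2;19;24;14m🬎[38;2;21;25;17m[48;2;19;24;14m🬎[38;2;39;21;4m[48;2;39;21;4m [38;2;54;30;6m[48;2;97;54;10m▌[38;2;146;81;16m[48;2;20;25;16m▌[38;2;21;25;17m[48;2;19;24;14m🬎[38;2;21;25;17m[48;2;19;24;14m🬎[38;2;21;25;17m[48;2;19;24;14m🬎[0m
[38;2;17;23;12m[48;2;14;21;9m🬂[38;2;17;23;12m[48;2;14;21;9m🬂[38;2;17;23;12m[48;2;14;21;9m🬂[38;2;17;23;12m[48;2;14;21;9m🬂[38;2;39;21;4m[48;2;15;21;9m🬁[38;2;102;57;11m[48;2;22;23;8m🬁[38;2;17;23;12m[48;2;14;21;9m🬂[38;2;17;23;12m[48;2;14;21;9m🬂[38;2;17;23;12m[48;2;14;21;9m🬂[38;2;17;23;12m[48;2;14;21;9m🬂[0m
</frame>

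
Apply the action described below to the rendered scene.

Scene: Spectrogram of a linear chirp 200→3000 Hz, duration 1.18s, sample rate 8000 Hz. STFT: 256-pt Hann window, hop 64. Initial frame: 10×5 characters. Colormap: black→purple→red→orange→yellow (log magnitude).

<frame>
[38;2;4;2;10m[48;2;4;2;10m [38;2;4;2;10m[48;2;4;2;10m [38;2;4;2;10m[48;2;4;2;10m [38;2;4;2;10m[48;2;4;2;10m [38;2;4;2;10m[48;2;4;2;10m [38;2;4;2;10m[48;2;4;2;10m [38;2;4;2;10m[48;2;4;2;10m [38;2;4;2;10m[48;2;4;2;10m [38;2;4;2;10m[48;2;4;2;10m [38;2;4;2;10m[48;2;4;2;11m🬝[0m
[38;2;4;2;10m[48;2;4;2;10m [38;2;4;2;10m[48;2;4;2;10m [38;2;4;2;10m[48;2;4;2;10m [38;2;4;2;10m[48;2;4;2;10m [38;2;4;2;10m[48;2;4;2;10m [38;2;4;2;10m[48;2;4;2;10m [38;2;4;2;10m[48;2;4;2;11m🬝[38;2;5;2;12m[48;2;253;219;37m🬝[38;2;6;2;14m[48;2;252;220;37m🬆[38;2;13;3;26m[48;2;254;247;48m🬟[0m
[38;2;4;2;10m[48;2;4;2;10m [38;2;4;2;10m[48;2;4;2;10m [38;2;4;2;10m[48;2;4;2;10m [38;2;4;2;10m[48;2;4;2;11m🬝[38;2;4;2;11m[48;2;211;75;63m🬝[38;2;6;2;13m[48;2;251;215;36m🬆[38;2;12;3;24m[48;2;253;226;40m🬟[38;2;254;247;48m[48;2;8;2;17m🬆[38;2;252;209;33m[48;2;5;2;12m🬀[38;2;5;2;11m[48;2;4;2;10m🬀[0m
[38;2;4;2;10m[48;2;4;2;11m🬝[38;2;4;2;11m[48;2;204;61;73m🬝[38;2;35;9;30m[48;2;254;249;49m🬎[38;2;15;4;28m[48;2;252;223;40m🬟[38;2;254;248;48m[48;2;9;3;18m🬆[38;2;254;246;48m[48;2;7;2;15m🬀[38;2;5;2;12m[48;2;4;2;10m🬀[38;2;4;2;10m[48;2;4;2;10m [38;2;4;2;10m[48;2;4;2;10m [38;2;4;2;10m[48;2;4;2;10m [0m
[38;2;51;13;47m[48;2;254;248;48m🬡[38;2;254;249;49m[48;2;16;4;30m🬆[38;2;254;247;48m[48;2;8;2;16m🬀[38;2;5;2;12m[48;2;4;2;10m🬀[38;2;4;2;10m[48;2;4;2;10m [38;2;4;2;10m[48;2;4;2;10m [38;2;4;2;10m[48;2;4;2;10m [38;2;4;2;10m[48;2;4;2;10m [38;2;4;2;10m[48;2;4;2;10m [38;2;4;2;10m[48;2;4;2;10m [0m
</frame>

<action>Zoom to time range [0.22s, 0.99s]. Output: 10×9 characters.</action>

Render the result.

<frame>
[38;2;4;2;10m[48;2;4;2;10m [38;2;4;2;10m[48;2;4;2;10m [38;2;4;2;10m[48;2;4;2;10m [38;2;4;2;10m[48;2;4;2;10m [38;2;4;2;10m[48;2;4;2;10m [38;2;4;2;10m[48;2;4;2;10m [38;2;4;2;10m[48;2;4;2;10m [38;2;4;2;10m[48;2;4;2;10m [38;2;4;2;10m[48;2;4;2;10m [38;2;4;2;10m[48;2;4;2;10m [0m
[38;2;4;2;10m[48;2;4;2;10m [38;2;4;2;10m[48;2;4;2;10m [38;2;4;2;10m[48;2;4;2;10m [38;2;4;2;10m[48;2;4;2;10m [38;2;4;2;10m[48;2;4;2;10m [38;2;4;2;10m[48;2;4;2;10m [38;2;4;2;10m[48;2;4;2;10m [38;2;4;2;10m[48;2;4;2;10m [38;2;4;2;10m[48;2;4;2;10m [38;2;4;2;10m[48;2;4;2;10m [0m
[38;2;4;2;10m[48;2;4;2;10m [38;2;4;2;10m[48;2;4;2;10m [38;2;4;2;10m[48;2;4;2;10m [38;2;4;2;10m[48;2;4;2;10m [38;2;4;2;10m[48;2;4;2;10m [38;2;4;2;10m[48;2;4;2;10m [38;2;4;2;10m[48;2;4;2;10m [38;2;4;2;10m[48;2;4;2;10m [38;2;4;2;10m[48;2;4;2;10m [38;2;4;2;10m[48;2;8;2;17m🬝[0m
[38;2;4;2;10m[48;2;4;2;10m [38;2;4;2;10m[48;2;4;2;10m [38;2;4;2;10m[48;2;4;2;10m [38;2;4;2;10m[48;2;4;2;10m [38;2;4;2;10m[48;2;4;2;10m [38;2;4;2;10m[48;2;4;2;10m [38;2;4;2;10m[48;2;5;2;11m🬝[38;2;5;2;11m[48;2;21;5;38m🬝[38;2;37;9;32m[48;2;253;226;40m🬎[38;2;101;26;57m[48;2;251;222;41m🬟[0m
[38;2;4;2;10m[48;2;4;2;10m [38;2;4;2;10m[48;2;4;2;10m [38;2;4;2;10m[48;2;4;2;10m [38;2;4;2;10m[48;2;4;2;11m🬝[38;2;4;2;10m[48;2;11;3;22m🬝[38;2;14;4;28m[48;2;254;249;49m🬝[38;2;52;13;44m[48;2;254;248;49m🬆[38;2;252;222;40m[48;2;95;24;51m🬎[38;2;253;236;44m[48;2;28;7;32m🬂[38;2;44;10;77m[48;2;4;2;11m🬀[0m
[38;2;4;2;10m[48;2;4;2;10m [38;2;4;2;10m[48;2;5;2;12m🬝[38;2;5;2;13m[48;2;52;12;89m🬝[38;2;40;10;33m[48;2;254;248;49m🬎[38;2;96;25;58m[48;2;252;223;39m🬟[38;2;254;248;48m[48;2;34;8;40m🬆[38;2;221;94;50m[48;2;8;2;17m🬀[38;2;5;2;13m[48;2;4;2;10m🬀[38;2;4;2;10m[48;2;4;2;10m [38;2;4;2;10m[48;2;4;2;10m [0m
[38;2;16;4;29m[48;2;254;248;49m🬝[38;2;63;15;56m[48;2;254;249;49m🬆[38;2;253;225;39m[48;2;90;23;52m🬎[38;2;236;169;50m[48;2;11;3;22m🬂[38;2;19;5;35m[48;2;4;2;10m🬀[38;2;4;2;11m[48;2;4;2;10m🬀[38;2;4;2;10m[48;2;4;2;10m [38;2;4;2;10m[48;2;4;2;10m [38;2;4;2;10m[48;2;4;2;10m [38;2;4;2;10m[48;2;4;2;10m [0m
[38;2;252;217;36m[48;2;13;3;25m🬆[38;2;217;87;55m[48;2;7;2;16m🬀[38;2;6;2;13m[48;2;4;2;10m🬀[38;2;4;2;10m[48;2;4;2;10m [38;2;4;2;10m[48;2;4;2;10m [38;2;4;2;10m[48;2;4;2;10m [38;2;4;2;10m[48;2;4;2;10m [38;2;4;2;10m[48;2;4;2;10m [38;2;4;2;10m[48;2;4;2;10m [38;2;4;2;10m[48;2;4;2;10m [0m
[38;2;4;2;11m[48;2;4;2;10m🬀[38;2;4;2;10m[48;2;4;2;10m [38;2;4;2;10m[48;2;4;2;10m [38;2;4;2;10m[48;2;4;2;10m [38;2;4;2;10m[48;2;4;2;10m [38;2;4;2;10m[48;2;4;2;10m [38;2;4;2;10m[48;2;4;2;10m [38;2;4;2;10m[48;2;4;2;10m [38;2;4;2;10m[48;2;4;2;10m [38;2;4;2;10m[48;2;4;2;10m [0m
</frame>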